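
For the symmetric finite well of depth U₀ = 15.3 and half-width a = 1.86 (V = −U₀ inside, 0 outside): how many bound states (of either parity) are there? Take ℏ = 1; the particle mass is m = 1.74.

N = 9

The dimensionless depth is z₀ = a√(2mU₀)/ℏ = 1.86 × √(53.24) = 13.57.
A new bound state (alternating even/odd) appears each time z₀ passes a multiple of π/2, so N = ⌊2z₀/π⌋ + 1 = ⌊8.640⌋ + 1 = 9.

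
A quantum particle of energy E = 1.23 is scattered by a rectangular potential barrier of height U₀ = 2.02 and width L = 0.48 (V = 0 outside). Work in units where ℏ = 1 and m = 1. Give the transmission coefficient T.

T = 0.699

E < U₀: inside the barrier ψ ∝ e^{±κx} with κ = √(2m(U₀ − E))/ℏ = 1.257.
κL = 0.6034, sinh(κL) = 0.6406.
The exact tunnelling result is T⁻¹ = 1 + U₀² sinh²(κL) / [4E(U₀ − E)] = 1.431, so T = 0.699.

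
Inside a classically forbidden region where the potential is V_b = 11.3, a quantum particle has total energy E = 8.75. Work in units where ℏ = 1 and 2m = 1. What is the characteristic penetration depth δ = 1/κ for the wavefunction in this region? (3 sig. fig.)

Since E < V_b the TISE in this region is ψ'' = κ²ψ with κ = √(2m(V_b − E))/ℏ.
κ = √(2 × 0.5 × 2.55) = 1.597. The penetration depth is δ = 1/κ = 0.626.

δ = 0.626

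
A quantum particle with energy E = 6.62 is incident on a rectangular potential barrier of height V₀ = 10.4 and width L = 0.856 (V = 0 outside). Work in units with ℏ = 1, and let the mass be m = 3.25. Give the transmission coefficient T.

T = 0.000763

Since E < V₀ the interior solution is evanescent with decay constant κ = √(2m(V₀ − E))/ℏ = 4.957.
κL = 4.243, sinh(κL) = 34.80.
The exact tunnelling result is T⁻¹ = 1 + V₀² sinh²(κL) / [4E(V₀ − E)] = 1310, so T = 0.000763.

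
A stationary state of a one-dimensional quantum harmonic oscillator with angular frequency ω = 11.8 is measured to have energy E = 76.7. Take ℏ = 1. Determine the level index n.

n = 6

Invert E_n = (n + ½)ℏω: n = E/ℏω − ½ = 6.000, so n = 6.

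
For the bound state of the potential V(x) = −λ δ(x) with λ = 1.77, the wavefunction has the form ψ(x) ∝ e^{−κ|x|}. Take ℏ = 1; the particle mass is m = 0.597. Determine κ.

Integrating the TISE across x = 0 gives the cusp condition ψ'(0⁺) − ψ'(0⁻) = −(2mλ/ℏ²)ψ(0).
With ψ ∝ e^{−κ|x|} this yields −2κ = −2mλ/ℏ², so κ = mλ/ℏ² = 1.057.

κ = 1.06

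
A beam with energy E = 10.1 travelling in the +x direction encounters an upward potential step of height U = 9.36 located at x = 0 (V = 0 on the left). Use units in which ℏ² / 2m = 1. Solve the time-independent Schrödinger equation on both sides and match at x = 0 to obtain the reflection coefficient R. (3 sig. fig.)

The wavenumbers are k₁ = √(2mE)/ℏ = 3.178 on the left and k₂ = √(2m(E − U))/ℏ = 0.8602 on the right.
Matching ψ and ψ′ at x = 0 gives r = (k₁ − k₂)/(k₁ + k₂), so R = r² = 0.3294 and T = 1 − R = 0.6706.

R = 0.329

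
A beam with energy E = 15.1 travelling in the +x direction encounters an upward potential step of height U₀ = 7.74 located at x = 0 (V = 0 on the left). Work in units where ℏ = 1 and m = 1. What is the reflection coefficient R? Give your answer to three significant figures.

On each side the TISE gives plane waves with k = √(2m(E − V))/ℏ: k₁ = √(2·1·15.1) = 5.495, k₂ = √(2·1·7.36) = 3.837.
Continuity of ψ and ψ′ at the step yields the reflection amplitude r = (k₁ − k₂)/(k₁ + k₂) = 0.1778; thus R = |r|² = 0.03160, T = 0.9684.

R = 0.0316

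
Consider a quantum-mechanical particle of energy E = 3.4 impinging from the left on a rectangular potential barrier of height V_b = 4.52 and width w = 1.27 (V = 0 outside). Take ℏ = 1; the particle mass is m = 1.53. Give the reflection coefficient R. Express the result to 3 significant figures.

E < V_b: inside the barrier ψ ∝ e^{±κx} with κ = √(2m(V_b − E))/ℏ = 1.851.
κw = 2.351, sinh(κw) = 5.201.
The exact tunnelling result is T⁻¹ = 1 + V_b² sinh²(κw) / [4E(V_b − E)] = 37.28, so T = 0.0268.
R = 1 − T = 0.973.

R = 0.973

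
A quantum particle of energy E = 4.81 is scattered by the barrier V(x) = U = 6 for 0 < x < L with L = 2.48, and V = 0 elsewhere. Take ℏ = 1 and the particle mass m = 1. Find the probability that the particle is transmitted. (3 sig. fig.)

E < U: inside the barrier ψ ∝ e^{±κx} with κ = √(2m(U − E))/ℏ = 1.543.
κL = 3.826, sinh(κL) = 22.93.
Matching ψ, ψ′ at both faces gives T = [1 + U² sinh²(κL) / (4E(U − E))]⁻¹ = 1/827.5 = 0.00121.

T = 0.00121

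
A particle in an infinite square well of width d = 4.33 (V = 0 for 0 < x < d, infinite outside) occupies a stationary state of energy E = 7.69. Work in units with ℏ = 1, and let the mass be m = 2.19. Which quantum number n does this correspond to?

For an infinite well E_n = n²π²ℏ²/(2md²), so n = (d/πℏ)√(2mE).
n = (4.33/π) × √(2 × 2.19 × 7.69) = 7.999 → n = 8.

n = 8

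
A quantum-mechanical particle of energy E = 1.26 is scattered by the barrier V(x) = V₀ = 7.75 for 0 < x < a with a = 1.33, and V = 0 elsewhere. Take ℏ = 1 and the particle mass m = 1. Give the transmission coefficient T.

Since E < V₀ the interior solution is evanescent with decay constant κ = √(2m(V₀ − E))/ℏ = 3.603.
κa = 4.792, sinh(κa) = 60.25.
The exact tunnelling result is T⁻¹ = 1 + V₀² sinh²(κa) / [4E(V₀ − E)] = 6666, so T = 0.000150.

T = 0.000150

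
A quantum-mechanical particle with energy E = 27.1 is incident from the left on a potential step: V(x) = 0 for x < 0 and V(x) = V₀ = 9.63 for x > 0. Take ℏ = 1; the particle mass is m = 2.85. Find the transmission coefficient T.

T = 0.988

The wavenumbers are k₁ = √(2mE)/ℏ = 12.43 on the left and k₂ = √(2m(E − V₀))/ℏ = 9.979 on the right.
Matching ψ and ψ′ at x = 0 gives r = (k₁ − k₂)/(k₁ + k₂), so R = r² = 0.01195 and T = 1 − R = 0.9880.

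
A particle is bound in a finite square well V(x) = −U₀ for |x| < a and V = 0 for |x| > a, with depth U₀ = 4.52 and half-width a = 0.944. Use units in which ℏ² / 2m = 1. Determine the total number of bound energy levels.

Define the well-strength parameter z₀ = (a/ℏ)√(2mU₀) = 0.944 × √(2·0.5·4.52) = 2.007.
A new bound state (alternating even/odd) appears each time z₀ passes a multiple of π/2, so N = ⌊2z₀/π⌋ + 1 = ⌊1.278⌋ + 1 = 2.

N = 2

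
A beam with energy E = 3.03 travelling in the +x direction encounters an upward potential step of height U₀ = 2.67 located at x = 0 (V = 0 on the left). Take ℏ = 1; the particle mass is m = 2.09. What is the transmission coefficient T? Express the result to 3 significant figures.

The wavenumbers are k₁ = √(2mE)/ℏ = 3.559 on the left and k₂ = √(2m(E − U₀))/ℏ = 1.227 on the right.
Matching ψ and ψ′ at x = 0 gives r = (k₁ − k₂)/(k₁ + k₂), so R = r² = 0.2375 and T = 1 − R = 0.7625.

T = 0.763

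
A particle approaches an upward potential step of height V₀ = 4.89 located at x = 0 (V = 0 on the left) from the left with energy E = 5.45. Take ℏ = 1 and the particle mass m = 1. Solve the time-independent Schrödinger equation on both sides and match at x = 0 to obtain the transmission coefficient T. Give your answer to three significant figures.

The wavenumbers are k₁ = √(2mE)/ℏ = 3.302 on the left and k₂ = √(2m(E − V₀))/ℏ = 1.058 on the right.
Matching ψ and ψ′ at x = 0 gives r = (k₁ − k₂)/(k₁ + k₂), so R = r² = 0.2647 and T = 1 − R = 0.7353.

T = 0.735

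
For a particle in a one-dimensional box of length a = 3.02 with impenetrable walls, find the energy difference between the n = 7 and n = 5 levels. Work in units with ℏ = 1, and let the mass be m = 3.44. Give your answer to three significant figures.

E_n = n²π²ℏ²/(2ma²), so ΔE = (7² − 5²) π²ℏ²/(2ma²).
ΔE = 24 × π² / (2 × 3.44 × 3.02²) = 3.775.

ΔE = 3.77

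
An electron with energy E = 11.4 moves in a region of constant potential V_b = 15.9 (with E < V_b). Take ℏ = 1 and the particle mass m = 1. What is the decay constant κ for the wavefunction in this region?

Since E < V_b the TISE in this region is ψ'' = κ²ψ with κ = √(2m(V_b − E))/ℏ.
κ = √(2 × 1 × 4.5) = 3.000.

κ = 3.00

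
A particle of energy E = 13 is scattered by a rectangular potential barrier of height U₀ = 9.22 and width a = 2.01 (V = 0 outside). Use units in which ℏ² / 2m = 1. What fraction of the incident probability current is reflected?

E > U₀: inside the barrier k₂ = √(2m(E − U₀))/ℏ = 1.944, k₂a = 3.908.
T = [1 + U₀² sin²(k₂a) / (4E(E − U₀))]⁻¹ = 1/1.208 = 0.828.
R = 1 − T = 0.172.

R = 0.172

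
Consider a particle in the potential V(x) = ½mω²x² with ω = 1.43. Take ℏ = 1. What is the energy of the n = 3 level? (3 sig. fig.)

E = 5.01

The oscillator eigenvalues are E_n = ℏω(n + ½), so E_3 = 1.43 × 3.5 = 5.005.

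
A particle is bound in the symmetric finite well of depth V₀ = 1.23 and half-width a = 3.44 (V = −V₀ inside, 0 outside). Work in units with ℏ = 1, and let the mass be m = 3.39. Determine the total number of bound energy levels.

The dimensionless depth is z₀ = a√(2mV₀)/ℏ = 3.44 × √(8.339) = 9.934.
The even/odd transcendental equations gain one root per π/2 in z₀, giving N = 1 + ⌊2z₀/π⌋ = 1 + ⌊6.324⌋ = 7.

N = 7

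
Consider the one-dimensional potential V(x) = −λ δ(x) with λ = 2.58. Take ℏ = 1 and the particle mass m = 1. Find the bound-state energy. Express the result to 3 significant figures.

For x ≠ 0 the bound state is ψ ∝ e^{−κ|x|}; integrating the TISE across the delta gives the cusp condition 2κ = 2mλ/ℏ², so κ = 2.580.
Then E = −ℏ²κ²/(2m) = −mλ²/(2ℏ²) = -3.328.

E = -3.33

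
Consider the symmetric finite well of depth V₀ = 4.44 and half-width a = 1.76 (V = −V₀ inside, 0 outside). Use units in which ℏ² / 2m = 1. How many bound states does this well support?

Define the well-strength parameter z₀ = (a/ℏ)√(2mV₀) = 1.76 × √(2·0.5·4.44) = 3.709.
The even/odd transcendental equations gain one root per π/2 in z₀, giving N = 1 + ⌊2z₀/π⌋ = 1 + ⌊2.361⌋ = 3.

N = 3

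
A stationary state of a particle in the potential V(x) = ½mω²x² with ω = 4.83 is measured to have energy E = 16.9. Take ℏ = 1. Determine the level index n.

n = 3

E_n = ℏω(n + ½) ⇒ n = E/(ℏω) − ½ = 16.9/4.83 − 0.5 = 2.999 → n = 3.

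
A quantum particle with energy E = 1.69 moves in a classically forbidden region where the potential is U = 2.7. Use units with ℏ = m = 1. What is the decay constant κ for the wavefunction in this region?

Since E < U the TISE in this region is ψ'' = κ²ψ with κ = √(2m(U − E))/ℏ.
κ = √(2 × 1 × 1.01) = 1.421.

κ = 1.42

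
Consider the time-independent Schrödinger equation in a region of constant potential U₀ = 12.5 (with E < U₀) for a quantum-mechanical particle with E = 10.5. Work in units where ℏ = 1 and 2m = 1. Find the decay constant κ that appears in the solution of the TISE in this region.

κ = 1.41

Since E < U₀ the TISE in this region is ψ'' = κ²ψ with κ = √(2m(U₀ − E))/ℏ.
κ = √(2 × 0.5 × 2) = 1.414.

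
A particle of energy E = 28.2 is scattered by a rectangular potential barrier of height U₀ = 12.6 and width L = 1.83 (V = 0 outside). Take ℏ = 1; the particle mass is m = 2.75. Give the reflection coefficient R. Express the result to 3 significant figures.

E > U₀: inside the barrier k₂ = √(2m(E − U₀))/ℏ = 9.263, k₂L = 16.95.
T = [1 + U₀² sin²(k₂L) / (4E(E − U₀))]⁻¹ = 1/1.081 = 0.925.
R = 1 − T = 0.0748.

R = 0.0748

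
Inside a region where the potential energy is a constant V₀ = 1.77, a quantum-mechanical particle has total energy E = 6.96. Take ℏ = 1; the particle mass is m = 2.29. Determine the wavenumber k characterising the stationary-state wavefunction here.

With E > V₀ the solution is oscillatory, ψ ∝ e^{±ikx} with k = √(2m(E − V₀))/ℏ.
k = √(2 × 2.29 × 5.19) = 4.875.

k = 4.88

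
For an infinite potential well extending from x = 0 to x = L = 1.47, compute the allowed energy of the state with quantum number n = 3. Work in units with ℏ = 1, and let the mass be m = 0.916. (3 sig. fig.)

E = 22.4

Requiring ψ(0) = ψ(L) = 0 quantises k = nπ/L, hence E_n = ℏ²k²/2m = n²π²ℏ²/(2mL²).
E_3 = 3² × π² / (2 × 0.916 × 1.47²) = 22.44.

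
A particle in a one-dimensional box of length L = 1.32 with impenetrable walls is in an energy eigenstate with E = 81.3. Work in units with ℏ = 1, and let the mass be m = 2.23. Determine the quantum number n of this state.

n = 8

From E_n = n²π²ℏ²/(2mL²) invert to n = √(2mL²E)/(πℏ).
n = (1.32/π) × √(2 × 2.23 × 81.3) = 8.001 → n = 8.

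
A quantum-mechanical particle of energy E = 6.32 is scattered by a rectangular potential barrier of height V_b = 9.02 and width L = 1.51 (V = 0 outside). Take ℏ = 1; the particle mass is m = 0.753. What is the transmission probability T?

E < V_b: inside the barrier ψ ∝ e^{±κx} with κ = √(2m(V_b − E))/ℏ = 2.016.
κL = 3.045, sinh(κL) = 10.48.
Matching ψ, ψ′ at both faces gives T = [1 + V_b² sinh²(κL) / (4E(V_b − E))]⁻¹ = 1/131.9 = 0.00758.

T = 0.00758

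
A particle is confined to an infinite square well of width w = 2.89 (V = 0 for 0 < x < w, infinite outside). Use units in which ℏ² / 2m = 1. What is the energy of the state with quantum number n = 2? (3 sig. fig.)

The infinite-well eigenfunctions ψ_n = √(2/w) sin(nπx/w) vanish at both walls, giving E_n = n²π²ℏ²/(2mw²).
E_2 = 2² × π² / (2 × 0.5 × 2.89²) = 4.727.

E = 4.73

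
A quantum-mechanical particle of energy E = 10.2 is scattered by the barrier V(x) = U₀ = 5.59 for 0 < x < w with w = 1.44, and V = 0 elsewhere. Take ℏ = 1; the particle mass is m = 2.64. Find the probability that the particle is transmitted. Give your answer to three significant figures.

Above the barrier the interior wavenumber is k₂ = √(2m(E − U₀))/ℏ = 4.934, giving phase k₂w = 7.104.
Matching at both interfaces gives T⁻¹ = 1 + U₀² sin²(k₂w) / [4E(E − U₀)] = 1.089, hence T = 0.918.

T = 0.918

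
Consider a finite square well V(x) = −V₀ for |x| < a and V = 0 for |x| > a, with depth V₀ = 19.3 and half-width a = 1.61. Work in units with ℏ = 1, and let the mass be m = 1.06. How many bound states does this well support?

N = 7

Define the well-strength parameter z₀ = (a/ℏ)√(2mV₀) = 1.61 × √(2·1.06·19.3) = 10.30.
A new bound state (alternating even/odd) appears each time z₀ passes a multiple of π/2, so N = ⌊2z₀/π⌋ + 1 = ⌊6.556⌋ + 1 = 7.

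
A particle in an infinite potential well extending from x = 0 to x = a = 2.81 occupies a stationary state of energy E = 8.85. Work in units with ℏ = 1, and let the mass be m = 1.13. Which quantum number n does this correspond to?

From E_n = n²π²ℏ²/(2ma²) invert to n = √(2ma²E)/(πℏ).
n = (2.81/π) × √(2 × 1.13 × 8.85) = 4.000 → n = 4.

n = 4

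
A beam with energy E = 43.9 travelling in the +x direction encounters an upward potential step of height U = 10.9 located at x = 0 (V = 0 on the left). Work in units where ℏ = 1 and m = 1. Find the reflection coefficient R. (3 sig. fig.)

R = 0.00507

On each side the TISE gives plane waves with k = √(2m(E − V))/ℏ: k₁ = √(2·1·43.9) = 9.370, k₂ = √(2·1·33) = 8.124.
Continuity of ψ and ψ′ at the step yields the reflection amplitude r = (k₁ − k₂)/(k₁ + k₂) = 0.07123; thus R = |r|² = 0.005074, T = 0.9949.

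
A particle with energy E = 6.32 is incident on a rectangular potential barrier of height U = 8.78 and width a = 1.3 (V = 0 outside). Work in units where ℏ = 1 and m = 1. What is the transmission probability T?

Since E < U the interior solution is evanescent with decay constant κ = √(2m(U − E))/ℏ = 2.218.
κa = 2.884, sinh(κa) = 8.911.
Matching ψ, ψ′ at both faces gives T = [1 + U² sinh²(κa) / (4E(U − E))]⁻¹ = 1/99.43 = 0.0101.

T = 0.0101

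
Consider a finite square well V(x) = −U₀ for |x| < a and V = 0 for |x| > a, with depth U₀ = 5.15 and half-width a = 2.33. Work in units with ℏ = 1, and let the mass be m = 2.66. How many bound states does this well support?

Define the well-strength parameter z₀ = (a/ℏ)√(2mU₀) = 2.33 × √(2·2.66·5.15) = 12.20.
The even/odd transcendental equations gain one root per π/2 in z₀, giving N = 1 + ⌊2z₀/π⌋ = 1 + ⌊7.764⌋ = 8.

N = 8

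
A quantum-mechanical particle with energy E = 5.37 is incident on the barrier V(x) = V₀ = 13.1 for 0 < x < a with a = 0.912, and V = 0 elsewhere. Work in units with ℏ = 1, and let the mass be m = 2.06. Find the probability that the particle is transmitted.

T = 0.000131

E < V₀: inside the barrier ψ ∝ e^{±κx} with κ = √(2m(V₀ − E))/ℏ = 5.643.
κa = 5.147, sinh(κa) = 85.93.
Matching ψ, ψ′ at both faces gives T = [1 + V₀² sinh²(κa) / (4E(V₀ − E))]⁻¹ = 1/7633 = 0.000131.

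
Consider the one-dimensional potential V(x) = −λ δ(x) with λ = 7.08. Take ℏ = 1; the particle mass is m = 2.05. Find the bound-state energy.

For x ≠ 0 the bound state is ψ ∝ e^{−κ|x|}; integrating the TISE across the delta gives the cusp condition 2κ = 2mλ/ℏ², so κ = 14.51.
Then E = −ℏ²κ²/(2m) = −mλ²/(2ℏ²) = -51.38.

E = -51.4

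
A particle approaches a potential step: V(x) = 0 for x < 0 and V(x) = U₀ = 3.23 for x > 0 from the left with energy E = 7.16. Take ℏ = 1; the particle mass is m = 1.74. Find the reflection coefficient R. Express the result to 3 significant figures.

R = 0.0222

On each side the TISE gives plane waves with k = √(2m(E − V))/ℏ: k₁ = √(2·1.74·7.16) = 4.992, k₂ = √(2·1.74·3.93) = 3.698.
Matching ψ and ψ′ at x = 0 gives r = (k₁ − k₂)/(k₁ + k₂), so R = r² = 0.02216 and T = 1 − R = 0.9778.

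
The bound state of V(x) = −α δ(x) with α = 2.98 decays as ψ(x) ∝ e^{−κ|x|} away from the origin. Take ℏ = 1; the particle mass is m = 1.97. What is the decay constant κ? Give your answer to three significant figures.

Integrating the TISE across x = 0 gives the cusp condition ψ'(0⁺) − ψ'(0⁻) = −(2mα/ℏ²)ψ(0).
With ψ ∝ e^{−κ|x|} this yields −2κ = −2mα/ℏ², so κ = mα/ℏ² = 5.871.

κ = 5.87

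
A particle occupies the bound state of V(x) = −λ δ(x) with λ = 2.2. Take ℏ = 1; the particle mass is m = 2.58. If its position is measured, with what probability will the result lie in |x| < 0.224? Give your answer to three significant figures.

P = 0.921

The normalised bound state is ψ = √κ e^{−κ|x|} with κ = mλ/ℏ² = 5.676.
P(|x| < d) = ∫_{−d}^{d} κ e^{−2κ|x|} dx = 1 − e^{−2κd} = 1 − e^{−2.543} = 0.9214.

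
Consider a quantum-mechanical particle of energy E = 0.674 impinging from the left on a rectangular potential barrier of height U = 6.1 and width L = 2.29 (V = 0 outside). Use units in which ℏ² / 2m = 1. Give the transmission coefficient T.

T = 0.0000366

Since E < U the interior solution is evanescent with decay constant κ = √(2m(U − E))/ℏ = 2.329.
κL = 5.334, sinh(κL) = 103.7.
The exact tunnelling result is T⁻¹ = 1 + U² sinh²(κL) / [4E(U − E)] = 27330, so T = 0.0000366.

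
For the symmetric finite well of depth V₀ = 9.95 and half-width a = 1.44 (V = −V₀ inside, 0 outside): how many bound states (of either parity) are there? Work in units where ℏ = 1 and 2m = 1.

The dimensionless depth is z₀ = a√(2mV₀)/ℏ = 1.44 × √(9.950) = 4.542.
The even/odd transcendental equations gain one root per π/2 in z₀, giving N = 1 + ⌊2z₀/π⌋ = 1 + ⌊2.892⌋ = 3.

N = 3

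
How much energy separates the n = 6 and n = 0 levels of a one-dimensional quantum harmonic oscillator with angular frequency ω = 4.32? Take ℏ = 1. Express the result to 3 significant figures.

ΔE = 25.9

E_n = ℏω(n + ½), so ΔE = (6 − 0) ℏω = 6 × 4.32 = 25.92.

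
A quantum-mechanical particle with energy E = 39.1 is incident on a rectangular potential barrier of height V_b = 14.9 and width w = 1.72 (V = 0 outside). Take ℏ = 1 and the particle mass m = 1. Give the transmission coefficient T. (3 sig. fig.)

T = 0.982

Above the barrier the interior wavenumber is k₂ = √(2m(E − V_b))/ℏ = 6.957, giving phase k₂w = 11.97.
T = [1 + V_b² sin²(k₂w) / (4E(E − V_b))]⁻¹ = 1/1.019 = 0.982.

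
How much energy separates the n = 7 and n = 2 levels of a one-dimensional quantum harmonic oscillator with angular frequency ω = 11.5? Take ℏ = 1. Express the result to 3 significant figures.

ΔE = 57.5

E_n = ℏω(n + ½), so ΔE = (7 − 2) ℏω = 5 × 11.5 = 57.50.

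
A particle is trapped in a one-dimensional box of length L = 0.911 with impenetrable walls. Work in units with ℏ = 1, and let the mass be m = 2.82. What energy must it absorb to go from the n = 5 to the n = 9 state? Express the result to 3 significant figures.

E_n = n²π²ℏ²/(2mL²), so ΔE = (9² − 5²) π²ℏ²/(2mL²).
ΔE = 56 × π² / (2 × 2.82 × 0.911²) = 118.1.

ΔE = 118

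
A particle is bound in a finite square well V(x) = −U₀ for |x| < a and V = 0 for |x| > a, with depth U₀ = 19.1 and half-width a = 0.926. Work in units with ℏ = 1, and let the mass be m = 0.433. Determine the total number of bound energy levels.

N = 3

Define the well-strength parameter z₀ = (a/ℏ)√(2mU₀) = 0.926 × √(2·0.433·19.1) = 3.766.
A new bound state (alternating even/odd) appears each time z₀ passes a multiple of π/2, so N = ⌊2z₀/π⌋ + 1 = ⌊2.398⌋ + 1 = 3.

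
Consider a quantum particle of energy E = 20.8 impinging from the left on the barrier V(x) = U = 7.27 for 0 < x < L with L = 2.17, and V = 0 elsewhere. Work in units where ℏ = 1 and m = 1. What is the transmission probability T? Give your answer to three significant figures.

E > U: inside the barrier k₂ = √(2m(E − U))/ℏ = 5.202, k₂L = 11.29.
Matching at both interfaces gives T⁻¹ = 1 + U² sin²(k₂L) / [4E(E − U)] = 1.043, hence T = 0.959.

T = 0.959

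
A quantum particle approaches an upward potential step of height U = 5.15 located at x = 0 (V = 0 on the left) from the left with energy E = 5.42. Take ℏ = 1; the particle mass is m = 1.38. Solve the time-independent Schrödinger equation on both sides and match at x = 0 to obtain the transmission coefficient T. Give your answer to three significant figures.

T = 0.597

On each side the TISE gives plane waves with k = √(2m(E − V))/ℏ: k₁ = √(2·1.38·5.42) = 3.868, k₂ = √(2·1.38·0.27) = 0.8632.
Continuity of ψ and ψ′ at the step yields the reflection amplitude r = (k₁ − k₂)/(k₁ + k₂) = 0.6351; thus R = |r|² = 0.4033, T = 0.5967.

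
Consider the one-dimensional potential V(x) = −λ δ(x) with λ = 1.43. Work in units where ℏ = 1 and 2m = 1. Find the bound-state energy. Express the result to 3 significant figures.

The bound state is ψ(x) = √κ e^{−κ|x|}. The derivative jump ψ'(0⁺) − ψ'(0⁻) = −(2mλ/ℏ²)ψ(0) fixes κ = mλ/ℏ² = 0.7150.
Then E = −ℏ²κ²/(2m) = −mλ²/(2ℏ²) = -0.5112.

E = -0.511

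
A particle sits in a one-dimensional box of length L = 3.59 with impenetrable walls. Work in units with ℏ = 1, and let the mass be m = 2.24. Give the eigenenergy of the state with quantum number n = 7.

E = 8.38

The infinite-well eigenfunctions ψ_n = √(2/L) sin(nπx/L) vanish at both walls, giving E_n = n²π²ℏ²/(2mL²).
E_7 = 7² × π² / (2 × 2.24 × 3.59²) = 8.376.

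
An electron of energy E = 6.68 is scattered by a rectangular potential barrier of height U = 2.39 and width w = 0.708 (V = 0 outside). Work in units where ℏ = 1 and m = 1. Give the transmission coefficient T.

Above the barrier the interior wavenumber is k₂ = √(2m(E − U))/ℏ = 2.929, giving phase k₂w = 2.074.
Matching at both interfaces gives T⁻¹ = 1 + U² sin²(k₂w) / [4E(E − U)] = 1.038, hence T = 0.963.

T = 0.963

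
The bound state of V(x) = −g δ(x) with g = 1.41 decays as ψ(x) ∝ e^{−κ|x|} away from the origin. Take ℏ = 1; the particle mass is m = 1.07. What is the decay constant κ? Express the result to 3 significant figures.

Integrating the TISE across x = 0 gives the cusp condition ψ'(0⁺) − ψ'(0⁻) = −(2mg/ℏ²)ψ(0).
With ψ ∝ e^{−κ|x|} this yields −2κ = −2mg/ℏ², so κ = mg/ℏ² = 1.509.

κ = 1.51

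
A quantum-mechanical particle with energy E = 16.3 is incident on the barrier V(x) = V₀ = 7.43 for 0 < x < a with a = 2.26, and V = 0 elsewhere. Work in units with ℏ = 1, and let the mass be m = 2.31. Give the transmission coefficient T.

T = 0.921

E > V₀: inside the barrier k₂ = √(2m(E − V₀))/ℏ = 6.402, k₂a = 14.47.
Matching at both interfaces gives T⁻¹ = 1 + V₀² sin²(k₂a) / [4E(E − V₀)] = 1.085, hence T = 0.921.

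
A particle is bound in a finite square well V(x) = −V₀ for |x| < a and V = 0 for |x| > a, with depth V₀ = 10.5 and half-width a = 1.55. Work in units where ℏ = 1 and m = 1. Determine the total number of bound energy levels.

N = 5

The dimensionless depth is z₀ = a√(2mV₀)/ℏ = 1.55 × √(21.00) = 7.103.
A new bound state (alternating even/odd) appears each time z₀ passes a multiple of π/2, so N = ⌊2z₀/π⌋ + 1 = ⌊4.522⌋ + 1 = 5.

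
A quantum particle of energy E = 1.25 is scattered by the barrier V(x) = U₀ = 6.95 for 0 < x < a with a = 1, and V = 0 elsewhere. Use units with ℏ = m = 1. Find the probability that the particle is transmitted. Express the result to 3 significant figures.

T = 0.00275

Since E < U₀ the interior solution is evanescent with decay constant κ = √(2m(U₀ − E))/ℏ = 3.376.
κa = 3.376, sinh(κa) = 14.62.
The exact tunnelling result is T⁻¹ = 1 + U₀² sinh²(κa) / [4E(U₀ − E)] = 363.0, so T = 0.00275.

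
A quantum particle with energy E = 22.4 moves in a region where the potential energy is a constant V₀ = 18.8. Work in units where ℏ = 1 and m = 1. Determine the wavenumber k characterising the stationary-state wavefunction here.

k = 2.68

With E > V₀ the solution is oscillatory, ψ ∝ e^{±ikx} with k = √(2m(E − V₀))/ℏ.
k = √(2 × 1 × 3.6) = 2.683.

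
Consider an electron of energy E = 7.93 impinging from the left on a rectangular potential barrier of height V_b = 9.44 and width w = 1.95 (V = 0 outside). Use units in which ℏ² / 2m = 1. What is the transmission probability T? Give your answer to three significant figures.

T = 0.0178

E < V_b: inside the barrier ψ ∝ e^{±κx} with κ = √(2m(V_b − E))/ℏ = 1.229.
κw = 2.396, sinh(κw) = 5.445.
Matching ψ, ψ′ at both faces gives T = [1 + V_b² sinh²(κw) / (4E(V_b − E))]⁻¹ = 1/56.16 = 0.0178.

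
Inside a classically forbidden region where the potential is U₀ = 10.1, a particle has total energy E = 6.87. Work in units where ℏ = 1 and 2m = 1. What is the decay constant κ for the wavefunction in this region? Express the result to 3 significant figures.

Since E < U₀ the TISE in this region is ψ'' = κ²ψ with κ = √(2m(U₀ − E))/ℏ.
κ = √(2 × 0.5 × 3.23) = 1.797.

κ = 1.80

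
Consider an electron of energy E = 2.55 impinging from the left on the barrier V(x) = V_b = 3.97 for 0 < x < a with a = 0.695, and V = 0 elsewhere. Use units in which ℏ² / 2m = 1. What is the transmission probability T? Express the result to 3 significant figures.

Since E < V_b the interior solution is evanescent with decay constant κ = √(2m(V_b − E))/ℏ = 1.192.
κa = 0.8282, sinh(κa) = 0.9262.
The exact tunnelling result is T⁻¹ = 1 + V_b² sinh²(κa) / [4E(V_b − E)] = 1.933, so T = 0.517.

T = 0.517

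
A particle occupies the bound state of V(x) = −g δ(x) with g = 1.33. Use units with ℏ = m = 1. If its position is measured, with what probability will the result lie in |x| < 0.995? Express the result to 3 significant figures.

The normalised bound state is ψ = √κ e^{−κ|x|} with κ = mg/ℏ² = 1.330.
P(|x| < d) = ∫_{−d}^{d} κ e^{−2κ|x|} dx = 1 − e^{−2κd} = 1 − e^{−2.647} = 0.9291.

P = 0.929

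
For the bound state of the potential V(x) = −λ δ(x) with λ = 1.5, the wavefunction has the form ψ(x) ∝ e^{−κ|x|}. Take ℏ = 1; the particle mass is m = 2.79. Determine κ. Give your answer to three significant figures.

κ = 4.19

Integrate −(ℏ²/2m)ψ'' − λδ(x)ψ = Eψ from −ε to +ε: the ψ'' term gives ψ'(0⁺) − ψ'(0⁻) and the δ term gives −(2mλ/ℏ²)ψ(0).
With ψ ∝ e^{−κ|x|} this yields −2κ = −2mλ/ℏ², so κ = mλ/ℏ² = 4.185.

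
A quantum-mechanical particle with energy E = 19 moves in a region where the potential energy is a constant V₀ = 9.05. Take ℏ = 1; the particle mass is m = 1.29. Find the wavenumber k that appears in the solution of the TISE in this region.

k = 5.07

With E > V₀ the solution is oscillatory, ψ ∝ e^{±ikx} with k = √(2m(E − V₀))/ℏ.
k = √(2 × 1.29 × 9.95) = 5.067.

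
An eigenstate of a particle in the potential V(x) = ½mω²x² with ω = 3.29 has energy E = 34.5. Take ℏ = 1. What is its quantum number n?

n = 10

Invert E_n = (n + ½)ℏω: n = E/ℏω − ½ = 9.986, so n = 10.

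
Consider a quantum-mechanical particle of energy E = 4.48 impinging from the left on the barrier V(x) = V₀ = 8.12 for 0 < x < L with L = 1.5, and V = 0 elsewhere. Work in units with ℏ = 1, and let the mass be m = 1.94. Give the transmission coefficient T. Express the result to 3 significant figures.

T = 0.0000502

Since E < V₀ the interior solution is evanescent with decay constant κ = √(2m(V₀ − E))/ℏ = 3.758.
κL = 5.637, sinh(κL) = 140.3.
Matching ψ, ψ′ at both faces gives T = [1 + V₀² sinh²(κL) / (4E(V₀ − E))]⁻¹ = 1/19910 = 0.0000502.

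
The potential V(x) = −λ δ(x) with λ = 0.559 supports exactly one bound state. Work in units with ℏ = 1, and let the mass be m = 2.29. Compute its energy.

E = -0.358

The bound state is ψ(x) = √κ e^{−κ|x|}. The derivative jump ψ'(0⁺) − ψ'(0⁻) = −(2mλ/ℏ²)ψ(0) fixes κ = mλ/ℏ² = 1.280.
Then E = −ℏ²κ²/(2m) = −mλ²/(2ℏ²) = -0.3578.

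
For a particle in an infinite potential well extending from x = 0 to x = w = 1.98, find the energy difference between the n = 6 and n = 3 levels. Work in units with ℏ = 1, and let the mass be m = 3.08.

E_n = n²π²ℏ²/(2mw²), so ΔE = (6² − 3²) π²ℏ²/(2mw²).
ΔE = 27 × π² / (2 × 3.08 × 1.98²) = 11.03.

ΔE = 11.0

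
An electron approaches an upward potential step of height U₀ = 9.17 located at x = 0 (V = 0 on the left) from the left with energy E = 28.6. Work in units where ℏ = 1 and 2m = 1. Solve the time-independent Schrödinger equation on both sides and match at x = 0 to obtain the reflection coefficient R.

The wavenumbers are k₁ = √(2mE)/ℏ = 5.348 on the left and k₂ = √(2m(E − U₀))/ℏ = 4.408 on the right.
Matching ψ and ψ′ at x = 0 gives r = (k₁ − k₂)/(k₁ + k₂), so R = r² = 0.009283 and T = 1 − R = 0.9907.

R = 0.00928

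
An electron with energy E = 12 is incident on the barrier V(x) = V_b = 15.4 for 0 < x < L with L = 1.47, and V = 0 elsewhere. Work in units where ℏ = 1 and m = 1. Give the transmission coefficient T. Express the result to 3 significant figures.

E < V_b: inside the barrier ψ ∝ e^{±κx} with κ = √(2m(V_b − E))/ℏ = 2.608.
κL = 3.833, sinh(κL) = 23.10.
Matching ψ, ψ′ at both faces gives T = [1 + V_b² sinh²(κL) / (4E(V_b − E))]⁻¹ = 1/776.2 = 0.00129.

T = 0.00129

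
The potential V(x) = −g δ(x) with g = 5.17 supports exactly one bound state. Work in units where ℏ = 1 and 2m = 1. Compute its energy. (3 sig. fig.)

The bound state is ψ(x) = √κ e^{−κ|x|}. The derivative jump ψ'(0⁺) − ψ'(0⁻) = −(2mg/ℏ²)ψ(0) fixes κ = mg/ℏ² = 2.585.
Then E = −ℏ²κ²/(2m) = −mg²/(2ℏ²) = -6.682.

E = -6.68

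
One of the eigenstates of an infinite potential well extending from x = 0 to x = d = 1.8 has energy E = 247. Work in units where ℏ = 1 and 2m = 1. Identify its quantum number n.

From E_n = n²π²ℏ²/(2md²) invert to n = √(2md²E)/(πℏ).
n = (1.8/π) × √(2 × 0.5 × 247) = 9.005 → n = 9.

n = 9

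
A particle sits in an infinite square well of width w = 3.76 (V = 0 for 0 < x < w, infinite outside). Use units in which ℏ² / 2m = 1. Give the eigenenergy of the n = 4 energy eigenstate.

E = 11.2

Requiring ψ(0) = ψ(w) = 0 quantises k = nπ/w, hence E_n = ℏ²k²/2m = n²π²ℏ²/(2mw²).
E_4 = 4² × π² / (2 × 0.5 × 3.76²) = 11.17.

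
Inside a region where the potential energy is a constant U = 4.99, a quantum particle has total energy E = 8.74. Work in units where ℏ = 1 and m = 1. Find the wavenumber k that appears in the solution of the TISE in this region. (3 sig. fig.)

With E > U the solution is oscillatory, ψ ∝ e^{±ikx} with k = √(2m(E − U))/ℏ.
k = √(2 × 1 × 3.75) = 2.739.

k = 2.74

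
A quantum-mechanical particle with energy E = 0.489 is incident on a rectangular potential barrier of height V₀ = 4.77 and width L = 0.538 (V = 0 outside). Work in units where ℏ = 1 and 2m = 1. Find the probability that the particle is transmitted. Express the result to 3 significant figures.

Since E < V₀ the interior solution is evanescent with decay constant κ = √(2m(V₀ − E))/ℏ = 2.069.
κL = 1.113, sinh(κL) = 1.358.
Matching ψ, ψ′ at both faces gives T = [1 + V₀² sinh²(κL) / (4E(V₀ − E))]⁻¹ = 1/6.009 = 0.166.

T = 0.166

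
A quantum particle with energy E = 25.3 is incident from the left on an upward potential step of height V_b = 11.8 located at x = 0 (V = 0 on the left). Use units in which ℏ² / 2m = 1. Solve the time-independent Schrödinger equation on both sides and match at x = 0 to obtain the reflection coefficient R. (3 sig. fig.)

R = 0.0243

The wavenumbers are k₁ = √(2mE)/ℏ = 5.030 on the left and k₂ = √(2m(E − V_b))/ℏ = 3.674 on the right.
Continuity of ψ and ψ′ at the step yields the reflection amplitude r = (k₁ − k₂)/(k₁ + k₂) = 0.1558; thus R = |r|² = 0.02426, T = 0.9757.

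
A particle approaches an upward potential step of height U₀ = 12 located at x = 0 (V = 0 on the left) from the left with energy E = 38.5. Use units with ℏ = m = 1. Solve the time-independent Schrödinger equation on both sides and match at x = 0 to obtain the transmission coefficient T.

T = 0.991

On each side the TISE gives plane waves with k = √(2m(E − V))/ℏ: k₁ = √(2·1·38.5) = 8.775, k₂ = √(2·1·26.5) = 7.280.
Matching ψ and ψ′ at x = 0 gives r = (k₁ − k₂)/(k₁ + k₂), so R = r² = 0.008669 and T = 1 − R = 0.9913.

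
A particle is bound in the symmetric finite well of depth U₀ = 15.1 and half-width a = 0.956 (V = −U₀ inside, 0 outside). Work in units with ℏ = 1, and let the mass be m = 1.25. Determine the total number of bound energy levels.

N = 4

The dimensionless depth is z₀ = a√(2mU₀)/ℏ = 0.956 × √(37.75) = 5.874.
The even/odd transcendental equations gain one root per π/2 in z₀, giving N = 1 + ⌊2z₀/π⌋ = 1 + ⌊3.739⌋ = 4.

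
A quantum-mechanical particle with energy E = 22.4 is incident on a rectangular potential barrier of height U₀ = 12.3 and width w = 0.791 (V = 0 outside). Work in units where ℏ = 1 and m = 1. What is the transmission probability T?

T = 0.974

E > U₀: inside the barrier k₂ = √(2m(E − U₀))/ℏ = 4.494, k₂w = 3.555.
Matching at both interfaces gives T⁻¹ = 1 + U₀² sin²(k₂w) / [4E(E − U₀)] = 1.027, hence T = 0.974.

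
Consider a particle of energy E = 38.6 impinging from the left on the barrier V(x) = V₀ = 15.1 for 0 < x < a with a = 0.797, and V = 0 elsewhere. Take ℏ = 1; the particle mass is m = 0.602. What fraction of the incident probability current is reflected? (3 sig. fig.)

R = 0.0474

E > V₀: inside the barrier k₂ = √(2m(E − V₀))/ℏ = 5.319, k₂a = 4.239.
Matching at both interfaces gives T⁻¹ = 1 + V₀² sin²(k₂a) / [4E(E − V₀)] = 1.050, hence T = 0.953.
R = 1 − T = 0.0474.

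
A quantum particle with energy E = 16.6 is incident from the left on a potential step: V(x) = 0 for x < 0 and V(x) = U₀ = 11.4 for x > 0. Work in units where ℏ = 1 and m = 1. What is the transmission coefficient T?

T = 0.920

The wavenumbers are k₁ = √(2mE)/ℏ = 5.762 on the left and k₂ = √(2m(E − U₀))/ℏ = 3.225 on the right.
Continuity of ψ and ψ′ at the step yields the reflection amplitude r = (k₁ − k₂)/(k₁ + k₂) = 0.2823; thus R = |r|² = 0.07970, T = 0.9203.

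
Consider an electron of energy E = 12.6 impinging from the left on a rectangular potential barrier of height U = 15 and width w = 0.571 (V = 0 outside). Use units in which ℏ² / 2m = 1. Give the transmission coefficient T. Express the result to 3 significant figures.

T = 0.348

Since E < U the interior solution is evanescent with decay constant κ = √(2m(U − E))/ℏ = 1.549.
κw = 0.8846, sinh(κw) = 1.005.
The exact tunnelling result is T⁻¹ = 1 + U² sinh²(κw) / [4E(U − E)] = 2.877, so T = 0.348.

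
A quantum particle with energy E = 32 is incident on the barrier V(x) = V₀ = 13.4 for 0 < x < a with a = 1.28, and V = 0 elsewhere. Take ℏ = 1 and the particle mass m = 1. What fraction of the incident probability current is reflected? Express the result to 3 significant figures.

R = 0.0700

E > V₀: inside the barrier k₂ = √(2m(E − V₀))/ℏ = 6.099, k₂a = 7.807.
T = [1 + V₀² sin²(k₂a) / (4E(E − V₀))]⁻¹ = 1/1.075 = 0.930.
R = 1 − T = 0.0700.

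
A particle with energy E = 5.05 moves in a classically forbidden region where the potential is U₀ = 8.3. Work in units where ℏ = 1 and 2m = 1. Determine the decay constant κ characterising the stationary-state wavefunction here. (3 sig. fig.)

Since E < U₀ the TISE in this region is ψ'' = κ²ψ with κ = √(2m(U₀ − E))/ℏ.
κ = √(2 × 0.5 × 3.25) = 1.803.

κ = 1.80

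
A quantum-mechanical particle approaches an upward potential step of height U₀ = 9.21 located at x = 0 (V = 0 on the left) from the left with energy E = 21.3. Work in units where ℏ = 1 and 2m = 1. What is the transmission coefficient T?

T = 0.980

The wavenumbers are k₁ = √(2mE)/ℏ = 4.615 on the left and k₂ = √(2m(E − U₀))/ℏ = 3.477 on the right.
Matching ψ and ψ′ at x = 0 gives r = (k₁ − k₂)/(k₁ + k₂), so R = r² = 0.01978 and T = 1 − R = 0.9802.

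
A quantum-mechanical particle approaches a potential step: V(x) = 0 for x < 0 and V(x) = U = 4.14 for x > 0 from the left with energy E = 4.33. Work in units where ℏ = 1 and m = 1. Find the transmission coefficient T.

On each side the TISE gives plane waves with k = √(2m(E − V))/ℏ: k₁ = √(2·1·4.33) = 2.943, k₂ = √(2·1·0.19) = 0.6164.
Continuity of ψ and ψ′ at the step yields the reflection amplitude r = (k₁ − k₂)/(k₁ + k₂) = 0.6536; thus R = |r|² = 0.4272, T = 0.5728.

T = 0.573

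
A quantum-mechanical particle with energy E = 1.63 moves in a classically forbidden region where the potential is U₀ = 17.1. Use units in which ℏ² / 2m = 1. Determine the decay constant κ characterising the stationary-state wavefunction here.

κ = 3.93

Since E < U₀ the TISE in this region is ψ'' = κ²ψ with κ = √(2m(U₀ − E))/ℏ.
κ = √(2 × 0.5 × 15.47) = 3.933.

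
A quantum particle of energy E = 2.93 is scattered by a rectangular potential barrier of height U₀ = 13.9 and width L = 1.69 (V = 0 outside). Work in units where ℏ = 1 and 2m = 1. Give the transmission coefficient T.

T = 0.0000366

Since E < U₀ the interior solution is evanescent with decay constant κ = √(2m(U₀ − E))/ℏ = 3.312.
κL = 5.597, sinh(κL) = 134.9.
The exact tunnelling result is T⁻¹ = 1 + U₀² sinh²(κL) / [4E(U₀ − E)] = 27340, so T = 0.0000366.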